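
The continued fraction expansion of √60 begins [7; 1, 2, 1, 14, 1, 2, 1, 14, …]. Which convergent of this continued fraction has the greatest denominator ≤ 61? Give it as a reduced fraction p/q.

457/59

List convergents until the denominator exceeds the bound:
a_0 = 7: 7/1  (≤ bound)
a_1 = 1: 8/1  (≤ bound)
a_2 = 2: 23/3  (≤ bound)
a_3 = 1: 31/4  (≤ bound)
a_4 = 14: 457/59  (≤ bound)
a_5 = 1: 488/63  (> 61, stop)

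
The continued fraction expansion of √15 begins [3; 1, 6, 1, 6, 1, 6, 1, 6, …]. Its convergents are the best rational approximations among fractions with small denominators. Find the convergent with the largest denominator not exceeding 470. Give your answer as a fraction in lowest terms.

List convergents until the denominator exceeds the bound:
a_0 = 3: 3/1  (≤ bound)
a_1 = 1: 4/1  (≤ bound)
a_2 = 6: 27/7  (≤ bound)
a_3 = 1: 31/8  (≤ bound)
a_4 = 6: 213/55  (≤ bound)
a_5 = 1: 244/63  (≤ bound)
a_6 = 6: 1677/433  (≤ bound)
a_7 = 1: 1921/496  (> 470, stop)

1677/433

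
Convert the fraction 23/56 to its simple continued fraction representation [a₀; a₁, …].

[0; 2, 2, 3, 3]

⌊23/56⌋ = 0, remainder 23
⌊56/23⌋ = 2, remainder 10
⌊23/10⌋ = 2, remainder 3
⌊10/3⌋ = 3, remainder 1
⌊3/1⌋ = 3, remainder 0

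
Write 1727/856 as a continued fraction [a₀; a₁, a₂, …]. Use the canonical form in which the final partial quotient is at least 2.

[2; 57, 15]

Run the Euclidean algorithm, recording each quotient:
⌊1727/856⌋ = 2, remainder 15
⌊856/15⌋ = 57, remainder 1
⌊15/1⌋ = 15, remainder 0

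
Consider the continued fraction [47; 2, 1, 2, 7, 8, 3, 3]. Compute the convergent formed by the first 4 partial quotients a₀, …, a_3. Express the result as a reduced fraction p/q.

379/8

Use the convergent recurrence hₖ = aₖ·hₖ₋₁ + hₖ₋₂ (and likewise for the denominators kₖ):
a_0 = 47: 47/1
a_1 = 2: 95/2
a_2 = 1: 142/3
a_3 = 2: 379/8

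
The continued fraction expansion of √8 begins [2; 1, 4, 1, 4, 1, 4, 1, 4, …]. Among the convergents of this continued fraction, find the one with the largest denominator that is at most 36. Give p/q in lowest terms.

List convergents until the denominator exceeds the bound:
a_0 = 2: 2/1  (≤ bound)
a_1 = 1: 3/1  (≤ bound)
a_2 = 4: 14/5  (≤ bound)
a_3 = 1: 17/6  (≤ bound)
a_4 = 4: 82/29  (≤ bound)
a_5 = 1: 99/35  (≤ bound)
a_6 = 4: 478/169  (> 36, stop)

99/35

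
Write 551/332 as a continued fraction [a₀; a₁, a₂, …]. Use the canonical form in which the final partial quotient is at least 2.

551 = 1·332 + 219, so a_0 = 1
332 = 1·219 + 113, so a_1 = 1
219 = 1·113 + 106, so a_2 = 1
113 = 1·106 + 7, so a_3 = 1
106 = 15·7 + 1, so a_4 = 15
7 = 7·1 + 0, so a_5 = 7

[1; 1, 1, 1, 15, 7]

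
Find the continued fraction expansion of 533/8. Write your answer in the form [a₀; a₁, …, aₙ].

Run the Euclidean algorithm, recording each quotient:
⌊533/8⌋ = 66, remainder 5
⌊8/5⌋ = 1, remainder 3
⌊5/3⌋ = 1, remainder 2
⌊3/2⌋ = 1, remainder 1
⌊2/1⌋ = 2, remainder 0

[66; 1, 1, 1, 2]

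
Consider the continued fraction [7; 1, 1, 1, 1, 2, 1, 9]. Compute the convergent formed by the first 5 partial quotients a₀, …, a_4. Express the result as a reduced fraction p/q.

Start with 1.
1 + 1/(1/1) = 1 + 1/1 = 2/1
1 + 1/(2/1) = 1 + 1/2 = 3/2
1 + 1/(3/2) = 1 + 2/3 = 5/3
7 + 1/(5/3) = 7 + 3/5 = 38/5

38/5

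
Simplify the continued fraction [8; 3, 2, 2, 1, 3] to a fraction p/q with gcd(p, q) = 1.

a_0 = 8: 8/1
a_1 = 3: 25/3
a_2 = 2: 58/7
a_3 = 2: 141/17
a_4 = 1: 199/24
a_5 = 3: 738/89

738/89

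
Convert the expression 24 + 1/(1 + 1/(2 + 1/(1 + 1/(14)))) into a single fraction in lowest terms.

Build up convergents one term at a time:
a_0 = 24: 24/1
a_1 = 1: 25/1
a_2 = 2: 74/3
a_3 = 1: 99/4
a_4 = 14: 1460/59

1460/59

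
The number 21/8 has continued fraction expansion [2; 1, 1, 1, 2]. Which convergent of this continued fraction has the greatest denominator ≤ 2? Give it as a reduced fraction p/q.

5/2

a_0 = 2: 2/1  (≤ bound)
a_1 = 1: 3/1  (≤ bound)
a_2 = 1: 5/2  (≤ bound)
a_3 = 1: 8/3  (> 2, stop)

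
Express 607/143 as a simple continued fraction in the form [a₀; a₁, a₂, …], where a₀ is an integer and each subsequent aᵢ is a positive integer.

Apply division with remainder until the remainder is 0:
⌊607/143⌋ = 4, remainder 35
⌊143/35⌋ = 4, remainder 3
⌊35/3⌋ = 11, remainder 2
⌊3/2⌋ = 1, remainder 1
⌊2/1⌋ = 2, remainder 0

[4; 4, 11, 1, 2]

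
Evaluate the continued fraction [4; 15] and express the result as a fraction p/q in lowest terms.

Start with 15.
4 + 1/(15/1) = 4 + 1/15 = 61/15

61/15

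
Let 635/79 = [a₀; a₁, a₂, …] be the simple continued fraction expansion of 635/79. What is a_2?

635 ÷ 79 → quotient 8, remainder 3
79 ÷ 3 → quotient 26, remainder 1
3 ÷ 1 → quotient 3, remainder 0

3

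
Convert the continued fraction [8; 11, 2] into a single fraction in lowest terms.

186/23

Start with 2.
11 + 1/(2/1) = 11 + 1/2 = 23/2
8 + 1/(23/2) = 8 + 2/23 = 186/23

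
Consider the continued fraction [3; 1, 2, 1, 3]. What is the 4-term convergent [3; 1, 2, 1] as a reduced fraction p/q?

Start with 1.
2 + 1/(1/1) = 2 + 1/1 = 3/1
1 + 1/(3/1) = 1 + 1/3 = 4/3
3 + 1/(4/3) = 3 + 3/4 = 15/4

15/4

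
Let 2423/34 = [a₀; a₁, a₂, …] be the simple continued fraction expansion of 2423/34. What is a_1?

3

2423 ÷ 34 → quotient 71, remainder 9
34 ÷ 9 → quotient 3, remainder 7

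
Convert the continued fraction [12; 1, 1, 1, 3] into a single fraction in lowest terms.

139/11

a_0 = 12: 12/1
a_1 = 1: 13/1
a_2 = 1: 25/2
a_3 = 1: 38/3
a_4 = 3: 139/11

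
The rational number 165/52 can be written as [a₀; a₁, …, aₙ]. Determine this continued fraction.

165 ÷ 52 → quotient 3, remainder 9
52 ÷ 9 → quotient 5, remainder 7
9 ÷ 7 → quotient 1, remainder 2
7 ÷ 2 → quotient 3, remainder 1
2 ÷ 1 → quotient 2, remainder 0

[3; 5, 1, 3, 2]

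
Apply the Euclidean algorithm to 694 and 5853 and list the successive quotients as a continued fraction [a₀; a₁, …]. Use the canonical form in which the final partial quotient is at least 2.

Run the Euclidean algorithm, recording each quotient:
694 ÷ 5853 → quotient 0, remainder 694
5853 ÷ 694 → quotient 8, remainder 301
694 ÷ 301 → quotient 2, remainder 92
301 ÷ 92 → quotient 3, remainder 25
92 ÷ 25 → quotient 3, remainder 17
25 ÷ 17 → quotient 1, remainder 8
17 ÷ 8 → quotient 2, remainder 1
8 ÷ 1 → quotient 8, remainder 0

[0; 8, 2, 3, 3, 1, 2, 8]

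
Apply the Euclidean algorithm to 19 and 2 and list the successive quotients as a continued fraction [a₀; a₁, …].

[9; 2]

Repeatedly divide and take the remainder:
19 ÷ 2 → quotient 9, remainder 1
2 ÷ 1 → quotient 2, remainder 0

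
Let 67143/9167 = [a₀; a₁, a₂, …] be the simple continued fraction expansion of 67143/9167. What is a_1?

3

Repeatedly divide and take the remainder:
67143 ÷ 9167 → quotient 7, remainder 2974
9167 ÷ 2974 → quotient 3, remainder 245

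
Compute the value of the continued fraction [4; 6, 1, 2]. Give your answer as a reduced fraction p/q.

a_0 = 4: 4/1
a_1 = 6: 25/6
a_2 = 1: 29/7
a_3 = 2: 83/20

83/20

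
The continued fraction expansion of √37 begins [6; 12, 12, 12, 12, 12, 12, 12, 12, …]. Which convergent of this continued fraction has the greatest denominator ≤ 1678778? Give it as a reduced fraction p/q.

1555849/255780

List convergents until the denominator exceeds the bound:
a_0 = 6: 6/1  (≤ bound)
a_1 = 12: 73/12  (≤ bound)
a_2 = 12: 882/145  (≤ bound)
a_3 = 12: 10657/1752  (≤ bound)
a_4 = 12: 128766/21169  (≤ bound)
a_5 = 12: 1555849/255780  (≤ bound)
a_6 = 12: 18798954/3090529  (> 1678778, stop)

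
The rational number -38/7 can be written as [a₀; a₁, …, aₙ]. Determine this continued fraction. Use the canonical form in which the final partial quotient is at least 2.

[-6; 1, 1, 3]

-38 = -6·7 + 4, so a_0 = -6
7 = 1·4 + 3, so a_1 = 1
4 = 1·3 + 1, so a_2 = 1
3 = 3·1 + 0, so a_3 = 3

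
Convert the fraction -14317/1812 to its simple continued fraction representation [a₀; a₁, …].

Run the Euclidean algorithm, recording each quotient:
-14317 = -8·1812 + 179, so a_0 = -8
1812 = 10·179 + 22, so a_1 = 10
179 = 8·22 + 3, so a_2 = 8
22 = 7·3 + 1, so a_3 = 7
3 = 3·1 + 0, so a_4 = 3

[-8; 10, 8, 7, 3]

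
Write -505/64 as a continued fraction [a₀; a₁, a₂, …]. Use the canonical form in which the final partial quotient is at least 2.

Repeatedly divide and take the remainder:
-505 = -8·64 + 7, so a_0 = -8
64 = 9·7 + 1, so a_1 = 9
7 = 7·1 + 0, so a_2 = 7

[-8; 9, 7]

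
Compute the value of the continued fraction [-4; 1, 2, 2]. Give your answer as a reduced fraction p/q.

Build up convergents one term at a time:
a_0 = -4: -4/1
a_1 = 1: -3/1
a_2 = 2: -10/3
a_3 = 2: -23/7

-23/7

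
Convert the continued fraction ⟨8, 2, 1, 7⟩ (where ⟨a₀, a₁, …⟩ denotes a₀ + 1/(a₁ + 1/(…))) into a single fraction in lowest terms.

Starting at the tail and folding back:
Start with 7.
1 + 1/(7/1) = 1 + 1/7 = 8/7
2 + 1/(8/7) = 2 + 7/8 = 23/8
8 + 1/(23/8) = 8 + 8/23 = 192/23

192/23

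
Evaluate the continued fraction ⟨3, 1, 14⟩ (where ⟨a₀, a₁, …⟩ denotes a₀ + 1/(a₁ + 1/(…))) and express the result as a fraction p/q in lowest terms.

59/15

Start with 14.
1 + 1/(14/1) = 1 + 1/14 = 15/14
3 + 1/(15/14) = 3 + 14/15 = 59/15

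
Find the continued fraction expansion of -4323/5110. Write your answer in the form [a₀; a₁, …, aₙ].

[-1; 6, 2, 35, 3, 1, 2]

-4323 ÷ 5110 → quotient -1, remainder 787
5110 ÷ 787 → quotient 6, remainder 388
787 ÷ 388 → quotient 2, remainder 11
388 ÷ 11 → quotient 35, remainder 3
11 ÷ 3 → quotient 3, remainder 2
3 ÷ 2 → quotient 1, remainder 1
2 ÷ 1 → quotient 2, remainder 0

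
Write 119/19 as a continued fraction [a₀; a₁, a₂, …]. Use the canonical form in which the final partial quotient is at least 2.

119 = 6·19 + 5, so a_0 = 6
19 = 3·5 + 4, so a_1 = 3
5 = 1·4 + 1, so a_2 = 1
4 = 4·1 + 0, so a_3 = 4

[6; 3, 1, 4]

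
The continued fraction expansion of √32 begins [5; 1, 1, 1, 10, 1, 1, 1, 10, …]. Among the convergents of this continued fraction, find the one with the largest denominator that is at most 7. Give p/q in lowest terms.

List convergents until the denominator exceeds the bound:
a_0 = 5: 5/1  (≤ bound)
a_1 = 1: 6/1  (≤ bound)
a_2 = 1: 11/2  (≤ bound)
a_3 = 1: 17/3  (≤ bound)
a_4 = 10: 181/32  (> 7, stop)

17/3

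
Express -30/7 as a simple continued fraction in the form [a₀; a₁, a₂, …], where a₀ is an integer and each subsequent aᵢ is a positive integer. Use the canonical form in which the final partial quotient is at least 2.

[-5; 1, 2, 2]

-30 ÷ 7 → quotient -5, remainder 5
7 ÷ 5 → quotient 1, remainder 2
5 ÷ 2 → quotient 2, remainder 1
2 ÷ 1 → quotient 2, remainder 0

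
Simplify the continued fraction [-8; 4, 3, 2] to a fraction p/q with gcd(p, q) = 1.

-233/30

Start with 2.
3 + 1/(2/1) = 3 + 1/2 = 7/2
4 + 1/(7/2) = 4 + 2/7 = 30/7
-8 + 1/(30/7) = -8 + 7/30 = -233/30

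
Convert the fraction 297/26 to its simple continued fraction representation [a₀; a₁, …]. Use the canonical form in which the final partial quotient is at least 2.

[11; 2, 2, 1, 3]

297 ÷ 26 → quotient 11, remainder 11
26 ÷ 11 → quotient 2, remainder 4
11 ÷ 4 → quotient 2, remainder 3
4 ÷ 3 → quotient 1, remainder 1
3 ÷ 1 → quotient 3, remainder 0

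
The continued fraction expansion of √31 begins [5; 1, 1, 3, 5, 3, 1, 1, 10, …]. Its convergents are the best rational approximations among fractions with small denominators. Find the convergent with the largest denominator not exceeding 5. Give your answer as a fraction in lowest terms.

List convergents until the denominator exceeds the bound:
a_0 = 5: 5/1  (≤ bound)
a_1 = 1: 6/1  (≤ bound)
a_2 = 1: 11/2  (≤ bound)
a_3 = 3: 39/7  (> 5, stop)

11/2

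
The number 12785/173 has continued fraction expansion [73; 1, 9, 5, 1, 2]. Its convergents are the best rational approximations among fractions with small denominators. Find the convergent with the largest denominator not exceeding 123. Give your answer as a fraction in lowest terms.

a_0 = 73: 73/1  (≤ bound)
a_1 = 1: 74/1  (≤ bound)
a_2 = 9: 739/10  (≤ bound)
a_3 = 5: 3769/51  (≤ bound)
a_4 = 1: 4508/61  (≤ bound)
a_5 = 2: 12785/173  (> 123, stop)

4508/61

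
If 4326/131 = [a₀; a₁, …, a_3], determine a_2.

1

4326 = 33·131 + 3, so a_0 = 33
131 = 43·3 + 2, so a_1 = 43
3 = 1·2 + 1, so a_2 = 1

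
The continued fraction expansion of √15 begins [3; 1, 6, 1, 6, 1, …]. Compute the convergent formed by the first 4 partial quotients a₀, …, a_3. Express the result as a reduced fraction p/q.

31/8

Work from the innermost term outward:
Start with 1.
6 + 1/(1/1) = 6 + 1/1 = 7/1
1 + 1/(7/1) = 1 + 1/7 = 8/7
3 + 1/(8/7) = 3 + 7/8 = 31/8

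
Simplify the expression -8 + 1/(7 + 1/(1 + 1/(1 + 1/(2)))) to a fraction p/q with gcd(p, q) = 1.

-299/38

Compute successive convergents:
a_0 = -8: -8/1
a_1 = 7: -55/7
a_2 = 1: -63/8
a_3 = 1: -118/15
a_4 = 2: -299/38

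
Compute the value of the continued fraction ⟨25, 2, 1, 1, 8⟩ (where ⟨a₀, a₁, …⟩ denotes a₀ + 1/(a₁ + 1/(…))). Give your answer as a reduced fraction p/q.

1092/43

Compute successive convergents:
a_0 = 25: 25/1
a_1 = 2: 51/2
a_2 = 1: 76/3
a_3 = 1: 127/5
a_4 = 8: 1092/43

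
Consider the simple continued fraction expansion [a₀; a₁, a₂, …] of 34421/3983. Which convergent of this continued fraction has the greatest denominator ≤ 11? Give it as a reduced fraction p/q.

95/11

List convergents until the denominator exceeds the bound:
a_0 = 8: 8/1  (≤ bound)
a_1 = 1: 9/1  (≤ bound)
a_2 = 1: 17/2  (≤ bound)
a_3 = 1: 26/3  (≤ bound)
a_4 = 3: 95/11  (≤ bound)
a_5 = 1: 121/14  (> 11, stop)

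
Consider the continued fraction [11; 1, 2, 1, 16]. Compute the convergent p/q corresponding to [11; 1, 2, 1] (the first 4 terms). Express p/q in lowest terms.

a_0 = 11: 11/1
a_1 = 1: 12/1
a_2 = 2: 35/3
a_3 = 1: 47/4

47/4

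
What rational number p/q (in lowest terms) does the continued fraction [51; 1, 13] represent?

727/14

a_0 = 51: 51/1
a_1 = 1: 52/1
a_2 = 13: 727/14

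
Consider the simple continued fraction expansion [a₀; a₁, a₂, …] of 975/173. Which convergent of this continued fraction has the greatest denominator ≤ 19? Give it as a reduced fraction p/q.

List convergents until the denominator exceeds the bound:
a_0 = 5: 5/1  (≤ bound)
a_1 = 1: 6/1  (≤ bound)
a_2 = 1: 11/2  (≤ bound)
a_3 = 1: 17/3  (≤ bound)
a_4 = 2: 45/8  (≤ bound)
a_5 = 1: 62/11  (≤ bound)
a_6 = 15: 975/173  (> 19, stop)

62/11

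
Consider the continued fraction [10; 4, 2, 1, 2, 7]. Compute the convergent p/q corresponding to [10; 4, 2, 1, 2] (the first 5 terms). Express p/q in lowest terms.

a_0 = 10: 10/1
a_1 = 4: 41/4
a_2 = 2: 92/9
a_3 = 1: 133/13
a_4 = 2: 358/35

358/35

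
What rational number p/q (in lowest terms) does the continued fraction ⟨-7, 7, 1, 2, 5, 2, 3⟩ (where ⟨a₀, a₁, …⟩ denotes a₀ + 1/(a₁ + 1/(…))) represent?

a_0 = -7: -7/1
a_1 = 7: -48/7
a_2 = 1: -55/8
a_3 = 2: -158/23
a_4 = 5: -845/123
a_5 = 2: -1848/269
a_6 = 3: -6389/930

-6389/930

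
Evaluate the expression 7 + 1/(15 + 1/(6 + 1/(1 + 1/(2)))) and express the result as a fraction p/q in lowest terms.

Start with 2.
1 + 1/(2/1) = 1 + 1/2 = 3/2
6 + 1/(3/2) = 6 + 2/3 = 20/3
15 + 1/(20/3) = 15 + 3/20 = 303/20
7 + 1/(303/20) = 7 + 20/303 = 2141/303

2141/303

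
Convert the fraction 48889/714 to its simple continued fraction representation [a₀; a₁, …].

[68; 2, 8, 2, 2, 1, 5]

Apply division with remainder until the remainder is 0:
48889 ÷ 714 → quotient 68, remainder 337
714 ÷ 337 → quotient 2, remainder 40
337 ÷ 40 → quotient 8, remainder 17
40 ÷ 17 → quotient 2, remainder 6
17 ÷ 6 → quotient 2, remainder 5
6 ÷ 5 → quotient 1, remainder 1
5 ÷ 1 → quotient 5, remainder 0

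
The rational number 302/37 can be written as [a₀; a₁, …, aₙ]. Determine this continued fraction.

Apply division with remainder until the remainder is 0:
302 ÷ 37 → quotient 8, remainder 6
37 ÷ 6 → quotient 6, remainder 1
6 ÷ 1 → quotient 6, remainder 0

[8; 6, 6]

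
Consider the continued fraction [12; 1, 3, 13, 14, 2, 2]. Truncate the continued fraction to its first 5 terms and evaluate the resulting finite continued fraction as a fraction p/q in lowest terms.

9515/746

Use the convergent recurrence hₖ = aₖ·hₖ₋₁ + hₖ₋₂ (and likewise for the denominators kₖ):
a_0 = 12: 12/1
a_1 = 1: 13/1
a_2 = 3: 51/4
a_3 = 13: 676/53
a_4 = 14: 9515/746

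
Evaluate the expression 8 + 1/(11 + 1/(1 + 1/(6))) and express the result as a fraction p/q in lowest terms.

Collapse the nested fraction from the inside out:
Start with 6.
1 + 1/(6/1) = 1 + 1/6 = 7/6
11 + 1/(7/6) = 11 + 6/7 = 83/7
8 + 1/(83/7) = 8 + 7/83 = 671/83

671/83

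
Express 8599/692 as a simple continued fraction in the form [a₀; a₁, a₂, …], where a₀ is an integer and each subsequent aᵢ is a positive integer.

[12; 2, 2, 1, 8, 3, 1, 2]

⌊8599/692⌋ = 12, remainder 295
⌊692/295⌋ = 2, remainder 102
⌊295/102⌋ = 2, remainder 91
⌊102/91⌋ = 1, remainder 11
⌊91/11⌋ = 8, remainder 3
⌊11/3⌋ = 3, remainder 2
⌊3/2⌋ = 1, remainder 1
⌊2/1⌋ = 2, remainder 0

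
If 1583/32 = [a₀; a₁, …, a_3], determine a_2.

⌊1583/32⌋ = 49, remainder 15
⌊32/15⌋ = 2, remainder 2
⌊15/2⌋ = 7, remainder 1

7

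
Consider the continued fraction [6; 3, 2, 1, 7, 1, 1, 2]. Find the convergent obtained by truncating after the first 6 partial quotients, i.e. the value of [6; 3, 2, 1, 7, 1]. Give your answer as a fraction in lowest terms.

Collapse the nested fraction from the inside out:
Start with 1.
7 + 1/(1/1) = 7 + 1/1 = 8/1
1 + 1/(8/1) = 1 + 1/8 = 9/8
2 + 1/(9/8) = 2 + 8/9 = 26/9
3 + 1/(26/9) = 3 + 9/26 = 87/26
6 + 1/(87/26) = 6 + 26/87 = 548/87

548/87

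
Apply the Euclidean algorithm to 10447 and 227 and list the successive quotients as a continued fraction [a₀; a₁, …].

10447 ÷ 227 → quotient 46, remainder 5
227 ÷ 5 → quotient 45, remainder 2
5 ÷ 2 → quotient 2, remainder 1
2 ÷ 1 → quotient 2, remainder 0

[46; 45, 2, 2]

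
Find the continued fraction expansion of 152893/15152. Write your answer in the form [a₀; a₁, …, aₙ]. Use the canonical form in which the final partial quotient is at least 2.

[10; 11, 28, 49]

152893 ÷ 15152 → quotient 10, remainder 1373
15152 ÷ 1373 → quotient 11, remainder 49
1373 ÷ 49 → quotient 28, remainder 1
49 ÷ 1 → quotient 49, remainder 0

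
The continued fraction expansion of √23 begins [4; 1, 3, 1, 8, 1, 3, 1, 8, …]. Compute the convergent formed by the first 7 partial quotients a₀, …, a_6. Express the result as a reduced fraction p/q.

Start with 3.
1 + 1/(3/1) = 1 + 1/3 = 4/3
8 + 1/(4/3) = 8 + 3/4 = 35/4
1 + 1/(35/4) = 1 + 4/35 = 39/35
3 + 1/(39/35) = 3 + 35/39 = 152/39
1 + 1/(152/39) = 1 + 39/152 = 191/152
4 + 1/(191/152) = 4 + 152/191 = 916/191

916/191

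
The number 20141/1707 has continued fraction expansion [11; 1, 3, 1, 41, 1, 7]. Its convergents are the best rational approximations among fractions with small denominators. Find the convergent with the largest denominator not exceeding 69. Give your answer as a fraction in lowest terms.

59/5

List convergents until the denominator exceeds the bound:
a_0 = 11: 11/1  (≤ bound)
a_1 = 1: 12/1  (≤ bound)
a_2 = 3: 47/4  (≤ bound)
a_3 = 1: 59/5  (≤ bound)
a_4 = 41: 2466/209  (> 69, stop)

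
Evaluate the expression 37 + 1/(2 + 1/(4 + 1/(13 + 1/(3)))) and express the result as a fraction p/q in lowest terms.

Starting at the tail and folding back:
Start with 3.
13 + 1/(3/1) = 13 + 1/3 = 40/3
4 + 1/(40/3) = 4 + 3/40 = 163/40
2 + 1/(163/40) = 2 + 40/163 = 366/163
37 + 1/(366/163) = 37 + 163/366 = 13705/366

13705/366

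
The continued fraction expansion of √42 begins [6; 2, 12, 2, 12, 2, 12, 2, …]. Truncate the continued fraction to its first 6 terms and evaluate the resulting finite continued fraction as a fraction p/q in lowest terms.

a_0 = 6: 6/1
a_1 = 2: 13/2
a_2 = 12: 162/25
a_3 = 2: 337/52
a_4 = 12: 4206/649
a_5 = 2: 8749/1350

8749/1350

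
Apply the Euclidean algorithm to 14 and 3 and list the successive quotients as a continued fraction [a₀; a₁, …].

14 ÷ 3 → quotient 4, remainder 2
3 ÷ 2 → quotient 1, remainder 1
2 ÷ 1 → quotient 2, remainder 0

[4; 1, 2]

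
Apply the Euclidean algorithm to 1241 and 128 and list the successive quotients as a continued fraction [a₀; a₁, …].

⌊1241/128⌋ = 9, remainder 89
⌊128/89⌋ = 1, remainder 39
⌊89/39⌋ = 2, remainder 11
⌊39/11⌋ = 3, remainder 6
⌊11/6⌋ = 1, remainder 5
⌊6/5⌋ = 1, remainder 1
⌊5/1⌋ = 5, remainder 0

[9; 1, 2, 3, 1, 1, 5]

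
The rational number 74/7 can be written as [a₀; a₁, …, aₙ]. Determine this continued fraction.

[10; 1, 1, 3]

⌊74/7⌋ = 10, remainder 4
⌊7/4⌋ = 1, remainder 3
⌊4/3⌋ = 1, remainder 1
⌊3/1⌋ = 3, remainder 0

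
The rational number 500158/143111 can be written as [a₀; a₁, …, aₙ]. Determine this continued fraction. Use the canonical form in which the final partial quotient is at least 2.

[3; 2, 48, 2, 10, 2, 2, 13]

500158 ÷ 143111 → quotient 3, remainder 70825
143111 ÷ 70825 → quotient 2, remainder 1461
70825 ÷ 1461 → quotient 48, remainder 697
1461 ÷ 697 → quotient 2, remainder 67
697 ÷ 67 → quotient 10, remainder 27
67 ÷ 27 → quotient 2, remainder 13
27 ÷ 13 → quotient 2, remainder 1
13 ÷ 1 → quotient 13, remainder 0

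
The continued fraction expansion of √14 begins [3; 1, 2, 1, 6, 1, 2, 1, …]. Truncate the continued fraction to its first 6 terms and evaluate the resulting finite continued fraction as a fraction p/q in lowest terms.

a_0 = 3: 3/1
a_1 = 1: 4/1
a_2 = 2: 11/3
a_3 = 1: 15/4
a_4 = 6: 101/27
a_5 = 1: 116/31

116/31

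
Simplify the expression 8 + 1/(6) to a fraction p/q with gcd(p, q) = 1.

49/6

Start with 6.
8 + 1/(6/1) = 8 + 1/6 = 49/6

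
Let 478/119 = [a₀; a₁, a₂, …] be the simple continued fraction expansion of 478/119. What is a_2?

Apply division with remainder until the remainder is 0:
478 = 4·119 + 2, so a_0 = 4
119 = 59·2 + 1, so a_1 = 59
2 = 2·1 + 0, so a_2 = 2

2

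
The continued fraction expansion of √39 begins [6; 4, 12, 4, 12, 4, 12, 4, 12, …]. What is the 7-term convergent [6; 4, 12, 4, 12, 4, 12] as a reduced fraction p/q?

Work from the innermost term outward:
Start with 12.
4 + 1/(12/1) = 4 + 1/12 = 49/12
12 + 1/(49/12) = 12 + 12/49 = 600/49
4 + 1/(600/49) = 4 + 49/600 = 2449/600
12 + 1/(2449/600) = 12 + 600/2449 = 29988/2449
4 + 1/(29988/2449) = 4 + 2449/29988 = 122401/29988
6 + 1/(122401/29988) = 6 + 29988/122401 = 764394/122401

764394/122401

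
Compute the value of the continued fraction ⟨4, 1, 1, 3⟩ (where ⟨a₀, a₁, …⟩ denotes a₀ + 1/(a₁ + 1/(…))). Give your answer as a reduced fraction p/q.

Start with 3.
1 + 1/(3/1) = 1 + 1/3 = 4/3
1 + 1/(4/3) = 1 + 3/4 = 7/4
4 + 1/(7/4) = 4 + 4/7 = 32/7

32/7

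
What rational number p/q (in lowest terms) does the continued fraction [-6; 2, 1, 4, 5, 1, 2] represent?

Start with 2.
1 + 1/(2/1) = 1 + 1/2 = 3/2
5 + 1/(3/2) = 5 + 2/3 = 17/3
4 + 1/(17/3) = 4 + 3/17 = 71/17
1 + 1/(71/17) = 1 + 17/71 = 88/71
2 + 1/(88/71) = 2 + 71/88 = 247/88
-6 + 1/(247/88) = -6 + 88/247 = -1394/247

-1394/247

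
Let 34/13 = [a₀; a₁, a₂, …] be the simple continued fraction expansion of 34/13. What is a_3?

1

34 ÷ 13 → quotient 2, remainder 8
13 ÷ 8 → quotient 1, remainder 5
8 ÷ 5 → quotient 1, remainder 3
5 ÷ 3 → quotient 1, remainder 2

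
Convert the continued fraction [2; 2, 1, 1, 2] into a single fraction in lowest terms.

31/13

Work from the innermost term outward:
Start with 2.
1 + 1/(2/1) = 1 + 1/2 = 3/2
1 + 1/(3/2) = 1 + 2/3 = 5/3
2 + 1/(5/3) = 2 + 3/5 = 13/5
2 + 1/(13/5) = 2 + 5/13 = 31/13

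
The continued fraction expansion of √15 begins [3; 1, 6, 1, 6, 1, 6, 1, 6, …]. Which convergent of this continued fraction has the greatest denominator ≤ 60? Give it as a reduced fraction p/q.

a_0 = 3: 3/1  (≤ bound)
a_1 = 1: 4/1  (≤ bound)
a_2 = 6: 27/7  (≤ bound)
a_3 = 1: 31/8  (≤ bound)
a_4 = 6: 213/55  (≤ bound)
a_5 = 1: 244/63  (> 60, stop)

213/55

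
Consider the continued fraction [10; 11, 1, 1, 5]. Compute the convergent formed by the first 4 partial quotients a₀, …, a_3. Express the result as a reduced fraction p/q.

232/23

Collapse the nested fraction from the inside out:
Start with 1.
1 + 1/(1/1) = 1 + 1/1 = 2/1
11 + 1/(2/1) = 11 + 1/2 = 23/2
10 + 1/(23/2) = 10 + 2/23 = 232/23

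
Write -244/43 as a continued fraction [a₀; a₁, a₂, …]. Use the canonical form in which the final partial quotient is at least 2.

-244 ÷ 43 → quotient -6, remainder 14
43 ÷ 14 → quotient 3, remainder 1
14 ÷ 1 → quotient 14, remainder 0

[-6; 3, 14]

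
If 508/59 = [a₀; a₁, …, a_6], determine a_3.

1

508 = 8·59 + 36, so a_0 = 8
59 = 1·36 + 23, so a_1 = 1
36 = 1·23 + 13, so a_2 = 1
23 = 1·13 + 10, so a_3 = 1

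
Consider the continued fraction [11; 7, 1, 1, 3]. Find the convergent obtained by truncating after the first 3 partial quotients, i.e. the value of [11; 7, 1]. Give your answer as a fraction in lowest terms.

a_0 = 11: 11/1
a_1 = 7: 78/7
a_2 = 1: 89/8

89/8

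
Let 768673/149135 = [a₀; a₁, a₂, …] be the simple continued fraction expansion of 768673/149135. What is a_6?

Repeatedly divide and take the remainder:
768673 ÷ 149135 → quotient 5, remainder 22998
149135 ÷ 22998 → quotient 6, remainder 11147
22998 ÷ 11147 → quotient 2, remainder 704
11147 ÷ 704 → quotient 15, remainder 587
704 ÷ 587 → quotient 1, remainder 117
587 ÷ 117 → quotient 5, remainder 2
117 ÷ 2 → quotient 58, remainder 1

58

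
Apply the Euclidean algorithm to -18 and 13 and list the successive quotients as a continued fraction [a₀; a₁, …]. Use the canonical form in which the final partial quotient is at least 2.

[-2; 1, 1, 1, 1, 2]

-18 ÷ 13 → quotient -2, remainder 8
13 ÷ 8 → quotient 1, remainder 5
8 ÷ 5 → quotient 1, remainder 3
5 ÷ 3 → quotient 1, remainder 2
3 ÷ 2 → quotient 1, remainder 1
2 ÷ 1 → quotient 2, remainder 0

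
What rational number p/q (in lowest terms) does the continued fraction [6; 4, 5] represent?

Start with 5.
4 + 1/(5/1) = 4 + 1/5 = 21/5
6 + 1/(21/5) = 6 + 5/21 = 131/21

131/21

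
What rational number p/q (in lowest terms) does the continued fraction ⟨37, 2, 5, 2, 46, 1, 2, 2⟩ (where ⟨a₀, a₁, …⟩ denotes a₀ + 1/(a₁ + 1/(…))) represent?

296857/7925

Starting at the tail and folding back:
Start with 2.
2 + 1/(2/1) = 2 + 1/2 = 5/2
1 + 1/(5/2) = 1 + 2/5 = 7/5
46 + 1/(7/5) = 46 + 5/7 = 327/7
2 + 1/(327/7) = 2 + 7/327 = 661/327
5 + 1/(661/327) = 5 + 327/661 = 3632/661
2 + 1/(3632/661) = 2 + 661/3632 = 7925/3632
37 + 1/(7925/3632) = 37 + 3632/7925 = 296857/7925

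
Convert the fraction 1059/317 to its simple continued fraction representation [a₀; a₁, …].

1059 ÷ 317 → quotient 3, remainder 108
317 ÷ 108 → quotient 2, remainder 101
108 ÷ 101 → quotient 1, remainder 7
101 ÷ 7 → quotient 14, remainder 3
7 ÷ 3 → quotient 2, remainder 1
3 ÷ 1 → quotient 3, remainder 0

[3; 2, 1, 14, 2, 3]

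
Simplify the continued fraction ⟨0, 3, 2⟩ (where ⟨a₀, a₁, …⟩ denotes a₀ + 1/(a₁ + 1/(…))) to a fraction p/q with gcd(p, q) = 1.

Collapse the nested fraction from the inside out:
Start with 2.
3 + 1/(2/1) = 3 + 1/2 = 7/2
0 + 1/(7/2) = 0 + 2/7 = 2/7

2/7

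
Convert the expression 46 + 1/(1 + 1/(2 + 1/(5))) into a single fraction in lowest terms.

747/16

Build up convergents one term at a time:
a_0 = 46: 46/1
a_1 = 1: 47/1
a_2 = 2: 140/3
a_3 = 5: 747/16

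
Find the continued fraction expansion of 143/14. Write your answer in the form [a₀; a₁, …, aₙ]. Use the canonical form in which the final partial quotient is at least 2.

143 ÷ 14 → quotient 10, remainder 3
14 ÷ 3 → quotient 4, remainder 2
3 ÷ 2 → quotient 1, remainder 1
2 ÷ 1 → quotient 2, remainder 0

[10; 4, 1, 2]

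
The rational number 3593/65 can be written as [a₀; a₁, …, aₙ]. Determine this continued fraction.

[55; 3, 1, 1, 1, 1, 3]

3593 ÷ 65 → quotient 55, remainder 18
65 ÷ 18 → quotient 3, remainder 11
18 ÷ 11 → quotient 1, remainder 7
11 ÷ 7 → quotient 1, remainder 4
7 ÷ 4 → quotient 1, remainder 3
4 ÷ 3 → quotient 1, remainder 1
3 ÷ 1 → quotient 3, remainder 0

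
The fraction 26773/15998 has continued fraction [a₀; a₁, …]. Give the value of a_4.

1

26773 = 1·15998 + 10775, so a_0 = 1
15998 = 1·10775 + 5223, so a_1 = 1
10775 = 2·5223 + 329, so a_2 = 2
5223 = 15·329 + 288, so a_3 = 15
329 = 1·288 + 41, so a_4 = 1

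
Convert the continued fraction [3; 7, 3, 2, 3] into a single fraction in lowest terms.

549/175

Start with 3.
2 + 1/(3/1) = 2 + 1/3 = 7/3
3 + 1/(7/3) = 3 + 3/7 = 24/7
7 + 1/(24/7) = 7 + 7/24 = 175/24
3 + 1/(175/24) = 3 + 24/175 = 549/175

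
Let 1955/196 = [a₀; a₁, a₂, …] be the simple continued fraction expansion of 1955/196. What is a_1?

1

1955 = 9·196 + 191, so a_0 = 9
196 = 1·191 + 5, so a_1 = 1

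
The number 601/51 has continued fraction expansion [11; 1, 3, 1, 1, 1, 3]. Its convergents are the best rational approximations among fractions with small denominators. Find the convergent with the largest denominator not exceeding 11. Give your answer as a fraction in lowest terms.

106/9

a_0 = 11: 11/1  (≤ bound)
a_1 = 1: 12/1  (≤ bound)
a_2 = 3: 47/4  (≤ bound)
a_3 = 1: 59/5  (≤ bound)
a_4 = 1: 106/9  (≤ bound)
a_5 = 1: 165/14  (> 11, stop)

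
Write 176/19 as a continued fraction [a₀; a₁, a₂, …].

[9; 3, 1, 4]

Repeatedly divide and take the remainder:
176 ÷ 19 → quotient 9, remainder 5
19 ÷ 5 → quotient 3, remainder 4
5 ÷ 4 → quotient 1, remainder 1
4 ÷ 1 → quotient 4, remainder 0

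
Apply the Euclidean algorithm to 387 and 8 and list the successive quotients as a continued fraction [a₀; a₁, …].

[48; 2, 1, 2]

Apply division with remainder until the remainder is 0:
⌊387/8⌋ = 48, remainder 3
⌊8/3⌋ = 2, remainder 2
⌊3/2⌋ = 1, remainder 1
⌊2/1⌋ = 2, remainder 0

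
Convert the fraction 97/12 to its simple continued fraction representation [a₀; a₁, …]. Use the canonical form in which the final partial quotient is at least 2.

[8; 12]

Repeatedly divide and take the remainder:
⌊97/12⌋ = 8, remainder 1
⌊12/1⌋ = 12, remainder 0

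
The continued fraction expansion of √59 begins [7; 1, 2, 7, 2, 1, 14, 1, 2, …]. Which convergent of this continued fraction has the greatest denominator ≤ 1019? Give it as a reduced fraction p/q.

List convergents until the denominator exceeds the bound:
a_0 = 7: 7/1  (≤ bound)
a_1 = 1: 8/1  (≤ bound)
a_2 = 2: 23/3  (≤ bound)
a_3 = 7: 169/22  (≤ bound)
a_4 = 2: 361/47  (≤ bound)
a_5 = 1: 530/69  (≤ bound)
a_6 = 14: 7781/1013  (≤ bound)
a_7 = 1: 8311/1082  (> 1019, stop)

7781/1013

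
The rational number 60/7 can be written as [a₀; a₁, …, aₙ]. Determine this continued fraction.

60 = 8·7 + 4, so a_0 = 8
7 = 1·4 + 3, so a_1 = 1
4 = 1·3 + 1, so a_2 = 1
3 = 3·1 + 0, so a_3 = 3

[8; 1, 1, 3]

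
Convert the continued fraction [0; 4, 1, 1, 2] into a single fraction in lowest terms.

Build up convergents one term at a time:
a_0 = 0: 0/1
a_1 = 4: 1/4
a_2 = 1: 1/5
a_3 = 1: 2/9
a_4 = 2: 5/23

5/23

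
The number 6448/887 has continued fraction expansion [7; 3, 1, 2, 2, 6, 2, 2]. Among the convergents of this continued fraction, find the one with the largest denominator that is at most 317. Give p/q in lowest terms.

List convergents until the denominator exceeds the bound:
a_0 = 7: 7/1  (≤ bound)
a_1 = 3: 22/3  (≤ bound)
a_2 = 1: 29/4  (≤ bound)
a_3 = 2: 80/11  (≤ bound)
a_4 = 2: 189/26  (≤ bound)
a_5 = 6: 1214/167  (≤ bound)
a_6 = 2: 2617/360  (> 317, stop)

1214/167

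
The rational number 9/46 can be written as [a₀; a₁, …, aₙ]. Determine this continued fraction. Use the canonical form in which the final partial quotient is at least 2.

9 ÷ 46 → quotient 0, remainder 9
46 ÷ 9 → quotient 5, remainder 1
9 ÷ 1 → quotient 9, remainder 0

[0; 5, 9]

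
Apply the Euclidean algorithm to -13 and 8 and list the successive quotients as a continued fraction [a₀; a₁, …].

⌊-13/8⌋ = -2, remainder 3
⌊8/3⌋ = 2, remainder 2
⌊3/2⌋ = 1, remainder 1
⌊2/1⌋ = 2, remainder 0

[-2; 2, 1, 2]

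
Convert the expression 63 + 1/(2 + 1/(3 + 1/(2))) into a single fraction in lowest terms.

1015/16

Collapse the nested fraction from the inside out:
Start with 2.
3 + 1/(2/1) = 3 + 1/2 = 7/2
2 + 1/(7/2) = 2 + 2/7 = 16/7
63 + 1/(16/7) = 63 + 7/16 = 1015/16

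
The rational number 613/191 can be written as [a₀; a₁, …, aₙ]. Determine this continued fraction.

613 = 3·191 + 40, so a_0 = 3
191 = 4·40 + 31, so a_1 = 4
40 = 1·31 + 9, so a_2 = 1
31 = 3·9 + 4, so a_3 = 3
9 = 2·4 + 1, so a_4 = 2
4 = 4·1 + 0, so a_5 = 4

[3; 4, 1, 3, 2, 4]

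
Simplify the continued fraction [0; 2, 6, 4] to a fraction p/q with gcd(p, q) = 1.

25/54

Starting at the tail and folding back:
Start with 4.
6 + 1/(4/1) = 6 + 1/4 = 25/4
2 + 1/(25/4) = 2 + 4/25 = 54/25
0 + 1/(54/25) = 0 + 25/54 = 25/54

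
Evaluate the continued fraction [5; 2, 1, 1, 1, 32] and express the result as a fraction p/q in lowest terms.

Compute successive convergents:
a_0 = 5: 5/1
a_1 = 2: 11/2
a_2 = 1: 16/3
a_3 = 1: 27/5
a_4 = 1: 43/8
a_5 = 32: 1403/261

1403/261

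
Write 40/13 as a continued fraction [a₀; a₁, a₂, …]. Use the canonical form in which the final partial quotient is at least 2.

Apply division with remainder until the remainder is 0:
40 ÷ 13 → quotient 3, remainder 1
13 ÷ 1 → quotient 13, remainder 0

[3; 13]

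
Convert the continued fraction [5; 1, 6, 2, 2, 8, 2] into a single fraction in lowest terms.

3865/659

Start with 2.
8 + 1/(2/1) = 8 + 1/2 = 17/2
2 + 1/(17/2) = 2 + 2/17 = 36/17
2 + 1/(36/17) = 2 + 17/36 = 89/36
6 + 1/(89/36) = 6 + 36/89 = 570/89
1 + 1/(570/89) = 1 + 89/570 = 659/570
5 + 1/(659/570) = 5 + 570/659 = 3865/659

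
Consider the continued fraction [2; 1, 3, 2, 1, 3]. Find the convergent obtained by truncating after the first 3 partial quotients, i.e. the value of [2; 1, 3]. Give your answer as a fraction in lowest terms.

11/4

a_0 = 2: 2/1
a_1 = 1: 3/1
a_2 = 3: 11/4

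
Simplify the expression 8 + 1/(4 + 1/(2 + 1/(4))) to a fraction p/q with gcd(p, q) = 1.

Use the convergent recurrence hₖ = aₖ·hₖ₋₁ + hₖ₋₂ (and likewise for the denominators kₖ):
a_0 = 8: 8/1
a_1 = 4: 33/4
a_2 = 2: 74/9
a_3 = 4: 329/40

329/40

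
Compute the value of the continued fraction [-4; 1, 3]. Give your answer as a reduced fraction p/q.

-13/4

Start with 3.
1 + 1/(3/1) = 1 + 1/3 = 4/3
-4 + 1/(4/3) = -4 + 3/4 = -13/4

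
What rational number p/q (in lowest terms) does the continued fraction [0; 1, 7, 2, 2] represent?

37/42

Start with 2.
2 + 1/(2/1) = 2 + 1/2 = 5/2
7 + 1/(5/2) = 7 + 2/5 = 37/5
1 + 1/(37/5) = 1 + 5/37 = 42/37
0 + 1/(42/37) = 0 + 37/42 = 37/42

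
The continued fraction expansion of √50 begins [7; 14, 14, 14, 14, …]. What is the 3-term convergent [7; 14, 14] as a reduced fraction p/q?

1393/197

Use the convergent recurrence hₖ = aₖ·hₖ₋₁ + hₖ₋₂ (and likewise for the denominators kₖ):
a_0 = 7: 7/1
a_1 = 14: 99/14
a_2 = 14: 1393/197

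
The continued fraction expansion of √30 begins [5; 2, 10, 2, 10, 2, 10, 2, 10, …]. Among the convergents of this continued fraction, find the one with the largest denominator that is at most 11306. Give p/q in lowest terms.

a_0 = 5: 5/1  (≤ bound)
a_1 = 2: 11/2  (≤ bound)
a_2 = 10: 115/21  (≤ bound)
a_3 = 2: 241/44  (≤ bound)
a_4 = 10: 2525/461  (≤ bound)
a_5 = 2: 5291/966  (≤ bound)
a_6 = 10: 55435/10121  (≤ bound)
a_7 = 2: 116161/21208  (> 11306, stop)

55435/10121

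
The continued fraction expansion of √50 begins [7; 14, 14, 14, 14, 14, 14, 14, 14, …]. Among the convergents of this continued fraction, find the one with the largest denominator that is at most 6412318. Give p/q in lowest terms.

a_0 = 7: 7/1  (≤ bound)
a_1 = 14: 99/14  (≤ bound)
a_2 = 14: 1393/197  (≤ bound)
a_3 = 14: 19601/2772  (≤ bound)
a_4 = 14: 275807/39005  (≤ bound)
a_5 = 14: 3880899/548842  (≤ bound)
a_6 = 14: 54608393/7722793  (> 6412318, stop)

3880899/548842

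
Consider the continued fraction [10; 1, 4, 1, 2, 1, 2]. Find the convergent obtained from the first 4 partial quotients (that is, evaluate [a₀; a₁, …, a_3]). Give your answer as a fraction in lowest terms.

Starting at the tail and folding back:
Start with 1.
4 + 1/(1/1) = 4 + 1/1 = 5/1
1 + 1/(5/1) = 1 + 1/5 = 6/5
10 + 1/(6/5) = 10 + 5/6 = 65/6

65/6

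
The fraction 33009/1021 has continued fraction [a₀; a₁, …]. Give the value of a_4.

2

33009 ÷ 1021 → quotient 32, remainder 337
1021 ÷ 337 → quotient 3, remainder 10
337 ÷ 10 → quotient 33, remainder 7
10 ÷ 7 → quotient 1, remainder 3
7 ÷ 3 → quotient 2, remainder 1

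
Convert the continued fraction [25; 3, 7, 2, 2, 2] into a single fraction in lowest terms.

7064/279

Start with 2.
2 + 1/(2/1) = 2 + 1/2 = 5/2
2 + 1/(5/2) = 2 + 2/5 = 12/5
7 + 1/(12/5) = 7 + 5/12 = 89/12
3 + 1/(89/12) = 3 + 12/89 = 279/89
25 + 1/(279/89) = 25 + 89/279 = 7064/279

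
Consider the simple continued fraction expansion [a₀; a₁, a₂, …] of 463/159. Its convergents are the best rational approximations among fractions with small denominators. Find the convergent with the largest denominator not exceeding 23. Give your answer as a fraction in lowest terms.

67/23

a_0 = 2: 2/1  (≤ bound)
a_1 = 1: 3/1  (≤ bound)
a_2 = 10: 32/11  (≤ bound)
a_3 = 2: 67/23  (≤ bound)
a_4 = 1: 99/34  (> 23, stop)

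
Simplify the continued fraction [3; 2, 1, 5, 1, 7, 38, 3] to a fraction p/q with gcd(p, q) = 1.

60691/18115

Starting at the tail and folding back:
Start with 3.
38 + 1/(3/1) = 38 + 1/3 = 115/3
7 + 1/(115/3) = 7 + 3/115 = 808/115
1 + 1/(808/115) = 1 + 115/808 = 923/808
5 + 1/(923/808) = 5 + 808/923 = 5423/923
1 + 1/(5423/923) = 1 + 923/5423 = 6346/5423
2 + 1/(6346/5423) = 2 + 5423/6346 = 18115/6346
3 + 1/(18115/6346) = 3 + 6346/18115 = 60691/18115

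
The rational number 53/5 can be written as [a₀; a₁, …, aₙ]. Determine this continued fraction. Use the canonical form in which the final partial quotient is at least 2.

Apply division with remainder until the remainder is 0:
⌊53/5⌋ = 10, remainder 3
⌊5/3⌋ = 1, remainder 2
⌊3/2⌋ = 1, remainder 1
⌊2/1⌋ = 2, remainder 0

[10; 1, 1, 2]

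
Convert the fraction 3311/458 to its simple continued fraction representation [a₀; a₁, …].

[7; 4, 2, 1, 3, 4, 2]

Repeatedly divide and take the remainder:
3311 = 7·458 + 105, so a_0 = 7
458 = 4·105 + 38, so a_1 = 4
105 = 2·38 + 29, so a_2 = 2
38 = 1·29 + 9, so a_3 = 1
29 = 3·9 + 2, so a_4 = 3
9 = 4·2 + 1, so a_5 = 4
2 = 2·1 + 0, so a_6 = 2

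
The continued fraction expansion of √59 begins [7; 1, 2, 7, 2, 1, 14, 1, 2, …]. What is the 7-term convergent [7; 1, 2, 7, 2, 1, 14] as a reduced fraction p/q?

a_0 = 7: 7/1
a_1 = 1: 8/1
a_2 = 2: 23/3
a_3 = 7: 169/22
a_4 = 2: 361/47
a_5 = 1: 530/69
a_6 = 14: 7781/1013

7781/1013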